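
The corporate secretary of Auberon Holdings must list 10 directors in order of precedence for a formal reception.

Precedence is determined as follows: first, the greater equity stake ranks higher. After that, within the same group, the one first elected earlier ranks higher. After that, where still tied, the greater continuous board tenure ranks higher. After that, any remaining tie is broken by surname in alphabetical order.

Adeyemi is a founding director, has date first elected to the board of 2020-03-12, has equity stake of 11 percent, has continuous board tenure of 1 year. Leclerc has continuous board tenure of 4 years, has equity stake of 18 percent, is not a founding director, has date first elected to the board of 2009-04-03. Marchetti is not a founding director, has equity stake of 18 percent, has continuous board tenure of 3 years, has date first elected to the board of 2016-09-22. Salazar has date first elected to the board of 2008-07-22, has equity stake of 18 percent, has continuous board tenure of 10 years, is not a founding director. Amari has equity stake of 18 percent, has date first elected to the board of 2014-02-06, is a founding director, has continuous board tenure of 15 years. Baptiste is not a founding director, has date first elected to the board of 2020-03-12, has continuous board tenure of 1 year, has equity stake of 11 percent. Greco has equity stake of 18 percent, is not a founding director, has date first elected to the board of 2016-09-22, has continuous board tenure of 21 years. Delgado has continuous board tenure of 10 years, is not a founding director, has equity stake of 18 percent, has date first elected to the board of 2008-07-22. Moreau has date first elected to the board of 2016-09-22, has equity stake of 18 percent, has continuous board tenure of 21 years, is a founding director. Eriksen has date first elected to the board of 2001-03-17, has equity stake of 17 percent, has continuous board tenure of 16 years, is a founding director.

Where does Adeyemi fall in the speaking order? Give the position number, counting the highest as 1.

By equity stake (higher first): Delgado, Salazar, Leclerc, Amari, Greco, Moreau and Marchetti (each 18 percent); then Eriksen (17 percent); then Adeyemi and Baptiste (both 11 percent).
Among Delgado, Salazar, Leclerc, Amari, Greco, Moreau and Marchetti, by date first elected to the board (earlier first): Delgado and Salazar (2008-07-22) before Leclerc (2009-04-03) before Amari (2014-02-06) before Greco, Moreau and Marchetti (2016-09-22).
Delgado and Salazar both have continuous board tenure 10 years, so the next rule applies.
Among Delgado and Salazar, alphabetically by surname: Delgado before Salazar.
Among Greco, Moreau and Marchetti, by continuous board tenure (higher first): Greco and Moreau (21 years) before Marchetti (3 years).
Among Greco and Moreau, alphabetically by surname: Greco before Moreau.
Adeyemi and Baptiste both have date first elected to the board 2020-03-12, so the next rule applies.
Adeyemi and Baptiste both have continuous board tenure 1 year, so the next rule applies.
Among Adeyemi and Baptiste, alphabetically by surname: Adeyemi before Baptiste.
Order: Delgado, Salazar, Leclerc, Amari, Greco, Moreau, Marchetti, Eriksen, Adeyemi, Baptiste. So position 9.

9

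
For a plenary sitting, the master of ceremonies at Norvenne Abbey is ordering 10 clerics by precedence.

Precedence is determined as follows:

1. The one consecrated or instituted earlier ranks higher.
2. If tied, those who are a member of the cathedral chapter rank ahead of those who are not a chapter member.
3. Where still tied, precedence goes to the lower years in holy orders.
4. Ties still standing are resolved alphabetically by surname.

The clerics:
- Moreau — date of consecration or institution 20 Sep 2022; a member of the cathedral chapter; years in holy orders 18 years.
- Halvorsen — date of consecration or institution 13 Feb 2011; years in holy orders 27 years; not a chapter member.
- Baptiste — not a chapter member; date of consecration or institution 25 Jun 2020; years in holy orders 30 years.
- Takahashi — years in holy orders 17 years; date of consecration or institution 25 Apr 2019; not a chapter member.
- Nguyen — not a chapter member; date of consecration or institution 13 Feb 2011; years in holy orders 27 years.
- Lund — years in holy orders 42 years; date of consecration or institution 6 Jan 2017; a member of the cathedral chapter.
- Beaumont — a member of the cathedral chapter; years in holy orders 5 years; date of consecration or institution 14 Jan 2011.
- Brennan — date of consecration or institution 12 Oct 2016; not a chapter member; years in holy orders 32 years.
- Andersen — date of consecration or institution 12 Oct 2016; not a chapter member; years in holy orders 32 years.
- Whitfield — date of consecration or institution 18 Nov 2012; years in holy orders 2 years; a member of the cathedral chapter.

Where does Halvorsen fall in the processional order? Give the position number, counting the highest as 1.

2

By date of consecration or institution (earlier first): Beaumont (14 Jan 2011); then Halvorsen and Nguyen (both 13 Feb 2011); then Whitfield (18 Nov 2012); then Andersen and Brennan (both 12 Oct 2016); then Lund (6 Jan 2017); then Takahashi (25 Apr 2019); then Baptiste (25 Jun 2020); then Moreau (20 Sep 2022).
Halvorsen and Nguyen are each not a chapter member, so the next rule applies.
Halvorsen and Nguyen both have years in holy orders 27 years, so the next rule applies.
Among Halvorsen and Nguyen, alphabetically by surname: Halvorsen before Nguyen.
Andersen and Brennan are each not a chapter member, so the next rule applies.
Andersen and Brennan both have years in holy orders 32 years, so the next rule applies.
Among Andersen and Brennan, alphabetically by surname: Andersen before Brennan.
Order: Beaumont, Halvorsen, Nguyen, Whitfield, Andersen, Brennan, Lund, Takahashi, Baptiste, Moreau. So position 2.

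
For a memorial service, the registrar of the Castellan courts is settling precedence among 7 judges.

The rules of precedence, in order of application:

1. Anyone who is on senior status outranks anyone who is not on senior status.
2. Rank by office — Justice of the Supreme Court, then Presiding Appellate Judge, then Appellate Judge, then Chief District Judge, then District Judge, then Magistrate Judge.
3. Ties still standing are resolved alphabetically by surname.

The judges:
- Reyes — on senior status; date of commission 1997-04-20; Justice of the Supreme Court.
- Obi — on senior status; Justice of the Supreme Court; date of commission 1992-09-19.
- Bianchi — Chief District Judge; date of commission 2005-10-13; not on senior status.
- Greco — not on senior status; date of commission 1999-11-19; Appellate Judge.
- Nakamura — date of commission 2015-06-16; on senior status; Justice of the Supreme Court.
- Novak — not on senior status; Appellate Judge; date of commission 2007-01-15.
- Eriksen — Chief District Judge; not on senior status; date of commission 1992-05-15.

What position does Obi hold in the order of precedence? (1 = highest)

By the first rule: Nakamura, Obi and Reyes (each on senior status); then Greco, Novak, Bianchi and Eriksen (each not on senior status).
Nakamura, Obi and Reyes are each Justice of the Supreme Court, so the next rule applies.
Among Nakamura, Obi and Reyes, alphabetically by surname: Nakamura before Obi before Reyes.
Among Greco, Novak, Bianchi and Eriksen, by office: Greco and Novak (Appellate Judge) before Bianchi and Eriksen (Chief District Judge).
Among Greco and Novak, alphabetically by surname: Greco before Novak.
Among Bianchi and Eriksen, alphabetically by surname: Bianchi before Eriksen.
Order: Nakamura, Obi, Reyes, Greco, Novak, Bianchi, Eriksen. So position 2.

2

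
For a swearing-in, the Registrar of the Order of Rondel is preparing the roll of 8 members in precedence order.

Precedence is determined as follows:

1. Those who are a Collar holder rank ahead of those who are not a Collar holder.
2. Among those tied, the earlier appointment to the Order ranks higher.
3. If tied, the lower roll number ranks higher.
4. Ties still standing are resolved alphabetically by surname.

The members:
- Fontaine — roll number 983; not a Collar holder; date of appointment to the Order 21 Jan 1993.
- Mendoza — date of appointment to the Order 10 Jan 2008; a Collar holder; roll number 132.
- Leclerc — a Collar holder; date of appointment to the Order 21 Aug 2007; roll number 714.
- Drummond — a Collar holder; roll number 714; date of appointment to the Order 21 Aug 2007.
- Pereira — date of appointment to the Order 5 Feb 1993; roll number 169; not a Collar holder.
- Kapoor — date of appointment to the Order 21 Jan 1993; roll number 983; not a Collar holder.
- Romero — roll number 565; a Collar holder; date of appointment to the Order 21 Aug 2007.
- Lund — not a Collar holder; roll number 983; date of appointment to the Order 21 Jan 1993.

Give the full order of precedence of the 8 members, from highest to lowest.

Romero, Drummond, Leclerc, Mendoza, Fontaine, Kapoor, Lund, Pereira

By the first rule: Romero, Drummond, Leclerc and Mendoza (each a Collar holder); then Fontaine, Kapoor, Lund and Pereira (each not a Collar holder).
Among Romero, Drummond, Leclerc and Mendoza, by date of appointment to the Order (earlier first): Romero, Drummond and Leclerc (21 Aug 2007) before Mendoza (10 Jan 2008).
Among Romero, Drummond and Leclerc, by roll number (lower first): Romero (565) before Drummond and Leclerc (714).
Among Drummond and Leclerc, alphabetically by surname: Drummond before Leclerc.
Among Fontaine, Kapoor, Lund and Pereira, by date of appointment to the Order (earlier first): Fontaine, Kapoor and Lund (21 Jan 1993) before Pereira (5 Feb 1993).
Fontaine, Kapoor and Lund all have roll number 983, so the next rule applies.
Among Fontaine, Kapoor and Lund, alphabetically by surname: Fontaine before Kapoor before Lund.
Full order: Romero, Drummond, Leclerc, Mendoza, Fontaine, Kapoor, Lund, Pereira.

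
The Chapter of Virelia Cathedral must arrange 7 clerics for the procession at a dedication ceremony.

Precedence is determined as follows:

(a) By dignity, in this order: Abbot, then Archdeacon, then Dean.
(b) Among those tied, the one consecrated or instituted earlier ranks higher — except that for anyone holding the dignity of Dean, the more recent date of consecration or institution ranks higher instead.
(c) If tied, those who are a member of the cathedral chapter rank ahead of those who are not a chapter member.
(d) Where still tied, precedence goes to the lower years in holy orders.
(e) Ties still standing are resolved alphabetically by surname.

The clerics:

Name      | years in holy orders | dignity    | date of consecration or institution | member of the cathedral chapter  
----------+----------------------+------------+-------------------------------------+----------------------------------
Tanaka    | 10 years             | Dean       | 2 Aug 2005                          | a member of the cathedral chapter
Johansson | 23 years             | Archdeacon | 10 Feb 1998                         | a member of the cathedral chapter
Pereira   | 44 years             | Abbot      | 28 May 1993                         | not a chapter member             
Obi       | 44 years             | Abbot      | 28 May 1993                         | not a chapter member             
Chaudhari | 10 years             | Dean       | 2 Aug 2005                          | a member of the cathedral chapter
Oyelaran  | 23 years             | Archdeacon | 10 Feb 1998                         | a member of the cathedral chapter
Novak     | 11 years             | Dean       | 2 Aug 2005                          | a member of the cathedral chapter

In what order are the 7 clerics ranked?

By dignity: Obi and Pereira (Abbot); then Johansson and Oyelaran (Archdeacon); then Chaudhari, Tanaka and Novak (Dean).
Obi and Pereira both have date of consecration or institution 28 May 1993, so the next rule applies.
Obi and Pereira are each not a chapter member, so the next rule applies.
Obi and Pereira both have years in holy orders 44 years, so the next rule applies.
Among Obi and Pereira, alphabetically by surname: Obi before Pereira.
Johansson and Oyelaran both have date of consecration or institution 10 Feb 1998, so the next rule applies.
Johansson and Oyelaran are each a member of the cathedral chapter, so the next rule applies.
Johansson and Oyelaran both have years in holy orders 23 years, so the next rule applies.
Among Johansson and Oyelaran, alphabetically by surname: Johansson before Oyelaran.
Chaudhari, Tanaka and Novak all have date of consecration or institution 2 Aug 2005, so the next rule applies.
Chaudhari, Tanaka and Novak are each a member of the cathedral chapter, so the next rule applies.
Among Chaudhari, Tanaka and Novak, by years in holy orders (lower first): Chaudhari and Tanaka (10 years) before Novak (11 years).
Among Chaudhari and Tanaka, alphabetically by surname: Chaudhari before Tanaka.
Full order: Obi, Pereira, Johansson, Oyelaran, Chaudhari, Tanaka, Novak.

Obi, Pereira, Johansson, Oyelaran, Chaudhari, Tanaka, Novak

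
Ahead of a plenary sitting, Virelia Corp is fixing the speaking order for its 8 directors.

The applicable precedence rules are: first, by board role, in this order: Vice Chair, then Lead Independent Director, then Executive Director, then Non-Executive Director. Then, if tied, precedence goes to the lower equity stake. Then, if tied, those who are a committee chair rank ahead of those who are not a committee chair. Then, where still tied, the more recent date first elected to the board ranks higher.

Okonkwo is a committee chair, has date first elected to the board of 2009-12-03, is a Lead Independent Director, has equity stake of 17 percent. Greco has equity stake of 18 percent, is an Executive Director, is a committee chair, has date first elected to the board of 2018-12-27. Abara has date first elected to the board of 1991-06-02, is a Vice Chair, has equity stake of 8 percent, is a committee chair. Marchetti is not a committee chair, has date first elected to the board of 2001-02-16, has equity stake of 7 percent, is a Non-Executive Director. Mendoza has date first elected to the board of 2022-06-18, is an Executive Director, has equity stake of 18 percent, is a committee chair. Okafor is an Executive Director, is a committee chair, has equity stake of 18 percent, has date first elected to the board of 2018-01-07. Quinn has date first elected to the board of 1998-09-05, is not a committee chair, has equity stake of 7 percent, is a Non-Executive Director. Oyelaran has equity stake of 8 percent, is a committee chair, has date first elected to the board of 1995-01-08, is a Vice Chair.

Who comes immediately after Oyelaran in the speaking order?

Abara

By board role: Oyelaran and Abara (Vice Chair); then Okonkwo (Lead Independent Director); then Mendoza, Greco and Okafor (Executive Director); then Marchetti and Quinn (Non-Executive Director).
Oyelaran and Abara both have equity stake 8 percent, so the next rule applies.
Oyelaran and Abara are each a committee chair, so the next rule applies.
Among Oyelaran and Abara, by date first elected to the board (later first): Oyelaran (1995-01-08) before Abara (1991-06-02).
Mendoza, Greco and Okafor all have equity stake 18 percent, so the next rule applies.
Mendoza, Greco and Okafor are each a committee chair, so the next rule applies.
Among Mendoza, Greco and Okafor, by date first elected to the board (later first): Mendoza (2022-06-18) before Greco (2018-12-27) before Okafor (2018-01-07).
Marchetti and Quinn both have equity stake 7 percent, so the next rule applies.
Marchetti and Quinn are each not a committee chair, so the next rule applies.
Among Marchetti and Quinn, by date first elected to the board (later first): Marchetti (2001-02-16) before Quinn (1998-09-05).
Order: Oyelaran, Abara, Okonkwo, Mendoza, Greco, Okafor, Marchetti, Quinn.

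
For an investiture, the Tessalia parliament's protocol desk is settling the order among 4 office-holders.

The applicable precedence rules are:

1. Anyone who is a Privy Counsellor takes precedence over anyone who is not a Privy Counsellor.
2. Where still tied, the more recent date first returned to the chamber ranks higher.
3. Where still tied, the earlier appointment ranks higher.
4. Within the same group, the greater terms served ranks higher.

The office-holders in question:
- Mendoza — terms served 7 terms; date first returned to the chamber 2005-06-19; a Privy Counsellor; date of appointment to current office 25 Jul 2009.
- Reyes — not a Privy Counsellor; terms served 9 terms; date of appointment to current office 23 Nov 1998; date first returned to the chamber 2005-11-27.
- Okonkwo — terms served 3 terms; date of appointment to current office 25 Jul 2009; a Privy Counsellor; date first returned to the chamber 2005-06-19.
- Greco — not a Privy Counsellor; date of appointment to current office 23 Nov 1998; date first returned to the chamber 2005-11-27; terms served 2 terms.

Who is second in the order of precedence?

By the first rule: Mendoza and Okonkwo (both a Privy Counsellor); then Reyes and Greco (both not a Privy Counsellor).
Mendoza and Okonkwo both have date first returned to the chamber 2005-06-19, so the next rule applies.
Mendoza and Okonkwo both have date of appointment to current office 25 Jul 2009, so the next rule applies.
Among Mendoza and Okonkwo, by terms served (higher first): Mendoza (7 terms) before Okonkwo (3 terms).
Reyes and Greco both have date first returned to the chamber 2005-11-27, so the next rule applies.
Reyes and Greco both have date of appointment to current office 23 Nov 1998, so the next rule applies.
Among Reyes and Greco, by terms served (higher first): Reyes (9 terms) before Greco (2 terms).
Order: Mendoza, Okonkwo, Reyes, Greco.

Okonkwo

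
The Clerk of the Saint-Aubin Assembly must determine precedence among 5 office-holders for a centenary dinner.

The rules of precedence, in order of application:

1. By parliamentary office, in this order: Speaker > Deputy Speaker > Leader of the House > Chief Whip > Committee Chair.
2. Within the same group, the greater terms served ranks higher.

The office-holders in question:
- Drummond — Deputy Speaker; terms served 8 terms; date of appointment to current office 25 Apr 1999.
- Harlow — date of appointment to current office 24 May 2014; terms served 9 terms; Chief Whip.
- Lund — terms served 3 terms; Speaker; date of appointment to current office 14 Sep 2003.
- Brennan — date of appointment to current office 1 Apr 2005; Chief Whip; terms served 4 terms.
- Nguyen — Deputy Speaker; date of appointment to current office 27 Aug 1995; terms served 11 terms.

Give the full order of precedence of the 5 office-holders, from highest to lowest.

Lund, Nguyen, Drummond, Harlow, Brennan

By parliamentary office: Lund (Speaker); then Nguyen and Drummond (Deputy Speaker); then Harlow and Brennan (Chief Whip).
Among Nguyen and Drummond, by terms served (higher first): Nguyen (11 terms) before Drummond (8 terms).
Among Harlow and Brennan, by terms served (higher first): Harlow (9 terms) before Brennan (4 terms).
Full order: Lund, Nguyen, Drummond, Harlow, Brennan.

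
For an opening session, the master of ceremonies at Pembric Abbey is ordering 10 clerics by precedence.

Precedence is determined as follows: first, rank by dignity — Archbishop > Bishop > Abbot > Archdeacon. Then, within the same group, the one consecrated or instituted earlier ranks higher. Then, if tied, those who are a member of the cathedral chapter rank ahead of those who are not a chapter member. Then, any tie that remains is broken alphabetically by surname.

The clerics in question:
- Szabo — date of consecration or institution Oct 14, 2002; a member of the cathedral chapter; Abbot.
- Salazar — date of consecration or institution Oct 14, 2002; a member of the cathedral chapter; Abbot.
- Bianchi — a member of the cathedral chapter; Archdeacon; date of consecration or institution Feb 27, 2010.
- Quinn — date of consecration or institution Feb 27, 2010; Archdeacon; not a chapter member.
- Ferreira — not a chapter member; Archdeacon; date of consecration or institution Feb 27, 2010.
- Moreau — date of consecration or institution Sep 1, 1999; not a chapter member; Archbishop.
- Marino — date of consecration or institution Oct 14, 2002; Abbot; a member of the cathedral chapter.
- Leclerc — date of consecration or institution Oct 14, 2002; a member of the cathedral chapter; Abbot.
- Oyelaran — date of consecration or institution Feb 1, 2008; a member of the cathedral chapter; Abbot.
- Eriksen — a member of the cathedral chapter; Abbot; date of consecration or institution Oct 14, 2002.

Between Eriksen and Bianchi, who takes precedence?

By dignity: Moreau (Archbishop); then Eriksen, Leclerc, Marino, Salazar, Szabo and Oyelaran (Abbot); then Bianchi, Ferreira and Quinn (Archdeacon).
Among Eriksen, Leclerc, Marino, Salazar, Szabo and Oyelaran, by date of consecration or institution (earlier first): Eriksen, Leclerc, Marino, Salazar and Szabo (Oct 14, 2002) before Oyelaran (Feb 1, 2008).
Eriksen, Leclerc, Marino, Salazar and Szabo are each a member of the cathedral chapter, so the next rule applies.
Among Eriksen, Leclerc, Marino, Salazar and Szabo, alphabetically by surname: Eriksen before Leclerc before Marino before Salazar before Szabo.
Bianchi, Ferreira and Quinn all have date of consecration or institution Feb 27, 2010, so the next rule applies.
Among Bianchi, Ferreira and Quinn, a member of the cathedral chapter before not a chapter member: Bianchi (a member of the cathedral chapter) before Ferreira and Quinn (not a chapter member).
Among Ferreira and Quinn, alphabetically by surname: Ferreira before Quinn.
So Eriksen takes precedence.

Eriksen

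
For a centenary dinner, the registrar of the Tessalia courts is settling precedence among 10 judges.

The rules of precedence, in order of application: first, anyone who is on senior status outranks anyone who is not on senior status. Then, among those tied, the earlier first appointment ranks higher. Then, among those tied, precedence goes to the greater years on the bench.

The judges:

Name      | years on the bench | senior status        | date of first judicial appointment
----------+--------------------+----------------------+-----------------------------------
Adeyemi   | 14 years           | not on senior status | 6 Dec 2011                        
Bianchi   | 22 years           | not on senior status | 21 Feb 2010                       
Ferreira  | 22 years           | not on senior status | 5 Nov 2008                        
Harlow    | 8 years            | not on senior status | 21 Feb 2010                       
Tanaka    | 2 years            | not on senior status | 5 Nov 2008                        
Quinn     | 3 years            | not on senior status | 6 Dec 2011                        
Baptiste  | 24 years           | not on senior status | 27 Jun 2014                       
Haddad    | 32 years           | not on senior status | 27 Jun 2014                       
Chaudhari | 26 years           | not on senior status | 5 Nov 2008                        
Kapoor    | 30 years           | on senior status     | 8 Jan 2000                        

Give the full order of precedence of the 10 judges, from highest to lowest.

By the first rule: Kapoor (on senior status); then Chaudhari, Ferreira, Tanaka, Bianchi, Harlow, Adeyemi, Quinn, Haddad and Baptiste (each not on senior status).
Among Chaudhari, Ferreira, Tanaka, Bianchi, Harlow, Adeyemi, Quinn, Haddad and Baptiste, by date of first judicial appointment (earlier first): Chaudhari, Ferreira and Tanaka (5 Nov 2008) before Bianchi and Harlow (21 Feb 2010) before Adeyemi and Quinn (6 Dec 2011) before Haddad and Baptiste (27 Jun 2014).
Among Chaudhari, Ferreira and Tanaka, by years on the bench (higher first): Chaudhari (26 years) before Ferreira (22 years) before Tanaka (2 years).
Among Bianchi and Harlow, by years on the bench (higher first): Bianchi (22 years) before Harlow (8 years).
Among Adeyemi and Quinn, by years on the bench (higher first): Adeyemi (14 years) before Quinn (3 years).
Among Haddad and Baptiste, by years on the bench (higher first): Haddad (32 years) before Baptiste (24 years).
Full order: Kapoor, Chaudhari, Ferreira, Tanaka, Bianchi, Harlow, Adeyemi, Quinn, Haddad, Baptiste.

Kapoor, Chaudhari, Ferreira, Tanaka, Bianchi, Harlow, Adeyemi, Quinn, Haddad, Baptiste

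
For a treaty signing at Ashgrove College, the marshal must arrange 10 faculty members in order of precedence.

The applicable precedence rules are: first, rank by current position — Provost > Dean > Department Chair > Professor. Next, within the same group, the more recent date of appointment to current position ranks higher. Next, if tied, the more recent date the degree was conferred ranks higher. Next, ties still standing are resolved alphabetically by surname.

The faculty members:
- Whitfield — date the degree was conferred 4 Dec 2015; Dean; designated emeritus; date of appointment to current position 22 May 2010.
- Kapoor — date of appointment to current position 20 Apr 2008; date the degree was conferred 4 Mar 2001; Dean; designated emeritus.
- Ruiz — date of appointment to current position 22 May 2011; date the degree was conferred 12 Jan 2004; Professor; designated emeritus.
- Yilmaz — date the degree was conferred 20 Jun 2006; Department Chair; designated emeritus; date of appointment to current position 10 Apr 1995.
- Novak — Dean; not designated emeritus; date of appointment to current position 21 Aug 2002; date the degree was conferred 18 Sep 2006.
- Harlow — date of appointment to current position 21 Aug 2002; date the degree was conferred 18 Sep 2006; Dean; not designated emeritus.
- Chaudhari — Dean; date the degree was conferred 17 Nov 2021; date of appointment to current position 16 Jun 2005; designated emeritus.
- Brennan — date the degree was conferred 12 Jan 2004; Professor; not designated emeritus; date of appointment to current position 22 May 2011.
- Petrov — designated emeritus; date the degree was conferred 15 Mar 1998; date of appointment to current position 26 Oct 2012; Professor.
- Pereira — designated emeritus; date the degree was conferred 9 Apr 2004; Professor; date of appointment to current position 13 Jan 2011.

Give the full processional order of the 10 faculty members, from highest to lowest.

Whitfield, Kapoor, Chaudhari, Harlow, Novak, Yilmaz, Petrov, Brennan, Ruiz, Pereira

By current position: Whitfield, Kapoor, Chaudhari, Harlow and Novak (Dean); then Yilmaz (Department Chair); then Petrov, Brennan, Ruiz and Pereira (Professor).
Among Whitfield, Kapoor, Chaudhari, Harlow and Novak, by date of appointment to current position (later first): Whitfield (22 May 2010) before Kapoor (20 Apr 2008) before Chaudhari (16 Jun 2005) before Harlow and Novak (21 Aug 2002).
Harlow and Novak both have date the degree was conferred 18 Sep 2006, so the next rule applies.
Among Harlow and Novak, alphabetically by surname: Harlow before Novak.
Among Petrov, Brennan, Ruiz and Pereira, by date of appointment to current position (later first): Petrov (26 Oct 2012) before Brennan and Ruiz (22 May 2011) before Pereira (13 Jan 2011).
Brennan and Ruiz both have date the degree was conferred 12 Jan 2004, so the next rule applies.
Among Brennan and Ruiz, alphabetically by surname: Brennan before Ruiz.
Full order: Whitfield, Kapoor, Chaudhari, Harlow, Novak, Yilmaz, Petrov, Brennan, Ruiz, Pereira.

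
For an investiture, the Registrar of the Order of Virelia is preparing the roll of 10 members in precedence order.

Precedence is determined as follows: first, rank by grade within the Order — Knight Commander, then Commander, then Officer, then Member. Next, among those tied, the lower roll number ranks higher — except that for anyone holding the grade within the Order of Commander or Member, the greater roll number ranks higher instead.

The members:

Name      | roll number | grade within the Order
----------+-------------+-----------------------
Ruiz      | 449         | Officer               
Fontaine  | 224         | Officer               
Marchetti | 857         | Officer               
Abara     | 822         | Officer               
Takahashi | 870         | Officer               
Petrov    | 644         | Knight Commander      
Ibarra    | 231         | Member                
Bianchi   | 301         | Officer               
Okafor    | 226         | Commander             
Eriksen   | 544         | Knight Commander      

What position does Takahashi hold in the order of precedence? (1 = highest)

9

By grade within the Order: Eriksen and Petrov (Knight Commander); then Okafor (Commander); then Fontaine, Bianchi, Ruiz, Abara, Marchetti and Takahashi (Officer); then Ibarra (Member).
Among Eriksen and Petrov, by roll number (lower first): Eriksen (544) before Petrov (644).
Among Fontaine, Bianchi, Ruiz, Abara, Marchetti and Takahashi, by roll number (lower first): Fontaine (224) before Bianchi (301) before Ruiz (449) before Abara (822) before Marchetti (857) before Takahashi (870).
Order: Eriksen, Petrov, Okafor, Fontaine, Bianchi, Ruiz, Abara, Marchetti, Takahashi, Ibarra. So position 9.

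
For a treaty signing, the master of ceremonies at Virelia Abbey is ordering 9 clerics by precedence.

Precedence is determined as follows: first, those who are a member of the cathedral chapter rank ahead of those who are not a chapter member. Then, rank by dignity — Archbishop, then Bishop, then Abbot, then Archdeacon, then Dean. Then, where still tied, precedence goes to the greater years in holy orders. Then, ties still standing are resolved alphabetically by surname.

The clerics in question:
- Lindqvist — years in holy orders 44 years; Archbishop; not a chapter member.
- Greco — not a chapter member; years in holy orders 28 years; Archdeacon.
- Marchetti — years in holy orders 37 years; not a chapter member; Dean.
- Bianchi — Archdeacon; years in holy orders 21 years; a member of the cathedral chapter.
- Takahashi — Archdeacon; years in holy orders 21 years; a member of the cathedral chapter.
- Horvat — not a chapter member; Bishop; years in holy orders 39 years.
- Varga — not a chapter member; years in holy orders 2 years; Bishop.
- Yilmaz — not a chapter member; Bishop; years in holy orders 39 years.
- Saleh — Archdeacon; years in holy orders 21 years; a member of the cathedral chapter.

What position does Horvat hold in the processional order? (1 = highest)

By the first rule: Bianchi, Saleh and Takahashi (each a member of the cathedral chapter); then Lindqvist, Horvat, Yilmaz, Varga, Greco and Marchetti (each not a chapter member).
Bianchi, Saleh and Takahashi are each Archdeacon, so the next rule applies.
Bianchi, Saleh and Takahashi all have years in holy orders 21 years, so the next rule applies.
Among Bianchi, Saleh and Takahashi, alphabetically by surname: Bianchi before Saleh before Takahashi.
Among Lindqvist, Horvat, Yilmaz, Varga, Greco and Marchetti, by dignity: Lindqvist (Archbishop) before Horvat, Yilmaz and Varga (Bishop) before Greco (Archdeacon) before Marchetti (Dean).
Among Horvat, Yilmaz and Varga, by years in holy orders (higher first): Horvat and Yilmaz (39 years) before Varga (2 years).
Among Horvat and Yilmaz, alphabetically by surname: Horvat before Yilmaz.
Order: Bianchi, Saleh, Takahashi, Lindqvist, Horvat, Yilmaz, Varga, Greco, Marchetti. So position 5.

5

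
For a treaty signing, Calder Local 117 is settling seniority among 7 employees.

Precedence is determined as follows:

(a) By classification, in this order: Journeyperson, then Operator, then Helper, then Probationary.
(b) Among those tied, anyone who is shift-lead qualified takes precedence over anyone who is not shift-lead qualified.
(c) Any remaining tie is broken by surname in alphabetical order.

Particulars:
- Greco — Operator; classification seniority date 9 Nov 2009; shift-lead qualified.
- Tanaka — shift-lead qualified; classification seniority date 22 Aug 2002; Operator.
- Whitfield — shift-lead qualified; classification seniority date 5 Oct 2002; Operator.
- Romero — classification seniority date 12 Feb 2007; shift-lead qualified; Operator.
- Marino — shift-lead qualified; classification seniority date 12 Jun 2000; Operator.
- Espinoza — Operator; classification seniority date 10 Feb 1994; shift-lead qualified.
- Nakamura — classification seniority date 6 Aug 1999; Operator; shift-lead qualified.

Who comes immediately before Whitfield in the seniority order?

Tanaka

By classification: Espinoza, Greco, Marino, Nakamura, Romero, Tanaka and Whitfield (Operator).
Espinoza, Greco, Marino, Nakamura, Romero, Tanaka and Whitfield are each shift-lead qualified, so the next rule applies.
Among Espinoza, Greco, Marino, Nakamura, Romero, Tanaka and Whitfield, alphabetically by surname: Espinoza before Greco before Marino before Nakamura before Romero before Tanaka before Whitfield.
Order: Espinoza, Greco, Marino, Nakamura, Romero, Tanaka, Whitfield.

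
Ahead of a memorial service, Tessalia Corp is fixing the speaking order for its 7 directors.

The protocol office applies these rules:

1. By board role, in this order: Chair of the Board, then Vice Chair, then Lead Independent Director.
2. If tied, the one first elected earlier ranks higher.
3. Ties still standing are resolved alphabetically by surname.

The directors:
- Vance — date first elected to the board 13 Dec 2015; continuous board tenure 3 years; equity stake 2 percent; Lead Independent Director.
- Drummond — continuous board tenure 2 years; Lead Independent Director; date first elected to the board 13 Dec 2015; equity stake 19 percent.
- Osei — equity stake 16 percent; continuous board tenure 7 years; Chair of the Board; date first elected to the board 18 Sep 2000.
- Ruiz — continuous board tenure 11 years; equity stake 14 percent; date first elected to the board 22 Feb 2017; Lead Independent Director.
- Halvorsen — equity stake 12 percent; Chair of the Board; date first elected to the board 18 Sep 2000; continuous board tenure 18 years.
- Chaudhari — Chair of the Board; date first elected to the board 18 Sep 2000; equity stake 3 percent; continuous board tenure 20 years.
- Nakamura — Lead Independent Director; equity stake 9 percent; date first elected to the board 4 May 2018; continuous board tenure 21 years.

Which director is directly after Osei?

By board role: Chaudhari, Halvorsen and Osei (Chair of the Board); then Drummond, Vance, Ruiz and Nakamura (Lead Independent Director).
Chaudhari, Halvorsen and Osei all have date first elected to the board 18 Sep 2000, so the next rule applies.
Among Chaudhari, Halvorsen and Osei, alphabetically by surname: Chaudhari before Halvorsen before Osei.
Among Drummond, Vance, Ruiz and Nakamura, by date first elected to the board (earlier first): Drummond and Vance (13 Dec 2015) before Ruiz (22 Feb 2017) before Nakamura (4 May 2018).
Among Drummond and Vance, alphabetically by surname: Drummond before Vance.
Order: Chaudhari, Halvorsen, Osei, Drummond, Vance, Ruiz, Nakamura.

Drummond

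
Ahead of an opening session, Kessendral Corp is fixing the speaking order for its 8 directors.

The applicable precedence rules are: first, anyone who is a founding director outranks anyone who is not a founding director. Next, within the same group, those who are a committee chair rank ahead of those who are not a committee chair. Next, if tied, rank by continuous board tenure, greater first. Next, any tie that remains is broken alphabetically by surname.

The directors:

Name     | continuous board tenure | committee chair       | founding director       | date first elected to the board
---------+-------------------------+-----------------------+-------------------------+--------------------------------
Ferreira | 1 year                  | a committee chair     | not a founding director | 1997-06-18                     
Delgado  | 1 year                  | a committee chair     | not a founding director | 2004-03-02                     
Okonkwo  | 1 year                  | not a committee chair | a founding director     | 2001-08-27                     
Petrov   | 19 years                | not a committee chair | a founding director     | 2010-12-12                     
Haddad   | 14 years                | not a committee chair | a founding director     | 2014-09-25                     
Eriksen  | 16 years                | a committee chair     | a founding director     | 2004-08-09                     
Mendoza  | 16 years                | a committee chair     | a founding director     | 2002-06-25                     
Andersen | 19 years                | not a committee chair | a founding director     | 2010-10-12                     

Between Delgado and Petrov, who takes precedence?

Petrov

By the first rule: Eriksen, Mendoza, Andersen, Petrov, Haddad and Okonkwo (each a founding director); then Delgado and Ferreira (both not a founding director).
Among Eriksen, Mendoza, Andersen, Petrov, Haddad and Okonkwo, a committee chair before not a committee chair: Eriksen and Mendoza (a committee chair) before Andersen, Petrov, Haddad and Okonkwo (not a committee chair).
Eriksen and Mendoza both have continuous board tenure 16 years, so the next rule applies.
Among Eriksen and Mendoza, alphabetically by surname: Eriksen before Mendoza.
Among Andersen, Petrov, Haddad and Okonkwo, by continuous board tenure (higher first): Andersen and Petrov (19 years) before Haddad (14 years) before Okonkwo (1 year).
Among Andersen and Petrov, alphabetically by surname: Andersen before Petrov.
Delgado and Ferreira are each a committee chair, so the next rule applies.
Delgado and Ferreira both have continuous board tenure 1 year, so the next rule applies.
Among Delgado and Ferreira, alphabetically by surname: Delgado before Ferreira.
So Petrov takes precedence.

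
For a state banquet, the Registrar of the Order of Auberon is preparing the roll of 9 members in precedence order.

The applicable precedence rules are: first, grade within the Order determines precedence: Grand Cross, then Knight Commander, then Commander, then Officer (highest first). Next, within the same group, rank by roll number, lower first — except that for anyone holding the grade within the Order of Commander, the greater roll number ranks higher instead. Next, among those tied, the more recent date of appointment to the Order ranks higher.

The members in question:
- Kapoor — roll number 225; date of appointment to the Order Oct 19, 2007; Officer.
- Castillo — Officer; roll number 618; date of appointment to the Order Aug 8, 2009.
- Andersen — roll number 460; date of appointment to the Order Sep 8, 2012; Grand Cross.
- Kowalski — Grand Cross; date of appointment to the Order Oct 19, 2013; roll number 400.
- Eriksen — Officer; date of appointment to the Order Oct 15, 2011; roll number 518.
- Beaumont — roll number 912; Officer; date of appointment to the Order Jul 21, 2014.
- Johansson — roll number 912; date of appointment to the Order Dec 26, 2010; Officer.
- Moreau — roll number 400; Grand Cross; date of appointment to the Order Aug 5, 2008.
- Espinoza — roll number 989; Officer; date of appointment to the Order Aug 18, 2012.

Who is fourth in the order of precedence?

By grade within the Order: Kowalski, Moreau and Andersen (Grand Cross); then Kapoor, Eriksen, Castillo, Beaumont, Johansson and Espinoza (Officer).
Among Kowalski, Moreau and Andersen, by roll number (lower first): Kowalski and Moreau (400) before Andersen (460).
Among Kowalski and Moreau, by date of appointment to the Order (later first): Kowalski (Oct 19, 2013) before Moreau (Aug 5, 2008).
Among Kapoor, Eriksen, Castillo, Beaumont, Johansson and Espinoza, by roll number (lower first): Kapoor (225) before Eriksen (518) before Castillo (618) before Beaumont and Johansson (912) before Espinoza (989).
Among Beaumont and Johansson, by date of appointment to the Order (later first): Beaumont (Jul 21, 2014) before Johansson (Dec 26, 2010).
Order: Kowalski, Moreau, Andersen, Kapoor, Eriksen, Castillo, Beaumont, Johansson, Espinoza.

Kapoor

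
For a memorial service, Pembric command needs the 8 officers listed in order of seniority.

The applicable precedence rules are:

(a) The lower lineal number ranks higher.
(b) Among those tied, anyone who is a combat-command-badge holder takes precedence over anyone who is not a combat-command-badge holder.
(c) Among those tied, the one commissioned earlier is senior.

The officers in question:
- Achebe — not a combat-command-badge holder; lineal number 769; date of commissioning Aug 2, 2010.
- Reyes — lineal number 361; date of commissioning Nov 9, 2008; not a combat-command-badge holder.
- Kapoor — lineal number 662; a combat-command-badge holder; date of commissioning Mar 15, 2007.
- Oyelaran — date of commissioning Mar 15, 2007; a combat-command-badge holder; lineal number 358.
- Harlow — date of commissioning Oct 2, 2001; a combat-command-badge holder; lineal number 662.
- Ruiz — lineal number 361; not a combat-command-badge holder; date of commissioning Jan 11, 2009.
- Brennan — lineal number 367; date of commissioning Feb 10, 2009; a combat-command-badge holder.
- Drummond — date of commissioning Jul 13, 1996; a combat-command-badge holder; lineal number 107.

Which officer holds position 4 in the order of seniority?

Ruiz

By lineal number (lower first): Drummond (107); then Oyelaran (358); then Reyes and Ruiz (both 361); then Brennan (367); then Harlow and Kapoor (both 662); then Achebe (769).
Reyes and Ruiz are each not a combat-command-badge holder, so the next rule applies.
Among Reyes and Ruiz, by date of commissioning (earlier first): Reyes (Nov 9, 2008) before Ruiz (Jan 11, 2009).
Harlow and Kapoor are each a combat-command-badge holder, so the next rule applies.
Among Harlow and Kapoor, by date of commissioning (earlier first): Harlow (Oct 2, 2001) before Kapoor (Mar 15, 2007).
Order: Drummond, Oyelaran, Reyes, Ruiz, Brennan, Harlow, Kapoor, Achebe.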